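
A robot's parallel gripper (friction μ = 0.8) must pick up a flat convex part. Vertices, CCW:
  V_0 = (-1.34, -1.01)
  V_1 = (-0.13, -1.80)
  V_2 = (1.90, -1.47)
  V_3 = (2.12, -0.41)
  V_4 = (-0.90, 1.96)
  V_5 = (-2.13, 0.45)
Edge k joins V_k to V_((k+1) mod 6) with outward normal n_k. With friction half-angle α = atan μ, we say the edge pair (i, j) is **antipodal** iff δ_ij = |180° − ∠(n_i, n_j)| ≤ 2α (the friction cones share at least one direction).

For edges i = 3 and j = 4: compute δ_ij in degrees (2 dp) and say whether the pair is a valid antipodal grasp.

α = atan 0.8 = 38.66°;  2α = 77.32°
edge 3: e_3 = (-3.02, +2.37);  n_3 = (+0.6174, +0.7867)
edge 4: e_4 = (-1.23, -1.51);  n_4 = (-0.7753, +0.6316)
∠(n_3, n_4) = 88.96°
δ = |180° − 88.96°| = 91.04°
91.04° > 2α = 77.32°  →  invalid

δ = 91.04°, invalid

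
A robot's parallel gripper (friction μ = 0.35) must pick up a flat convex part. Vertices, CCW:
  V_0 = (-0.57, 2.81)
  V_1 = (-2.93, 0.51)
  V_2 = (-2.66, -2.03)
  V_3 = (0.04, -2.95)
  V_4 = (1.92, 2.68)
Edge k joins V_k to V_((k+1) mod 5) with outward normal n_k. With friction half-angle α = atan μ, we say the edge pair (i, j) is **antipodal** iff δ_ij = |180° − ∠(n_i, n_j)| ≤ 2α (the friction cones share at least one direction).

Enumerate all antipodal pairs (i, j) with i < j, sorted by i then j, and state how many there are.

α = atan 0.35 = 19.29°;  2α = 38.58°
n_0 = (-0.6979, +0.7162)
n_1 = (-0.9944, -0.1057)
n_2 = (-0.3225, -0.9466)
n_3 = (+0.9485, -0.3167)
n_4 = (+0.0521, +0.9986)
  (0,1): δ = 128.19°  ·
  (0,2): δ = 63.08°  ·
  (0,3): δ = 27.27°  ✓
  (0,4): δ = 132.75°  ·
  (1,2): δ = 114.88°  ·
  (1,3): δ = 24.53°  ✓
  (1,4): δ = 80.94°  ·
  (2,3): δ = 89.65°  ·
  (2,4): δ = 15.83°  ✓
  (3,4): δ = 74.52°  ·
antipodal pairs: 3

count = 3; pairs: (0,3), (1,3), (2,4)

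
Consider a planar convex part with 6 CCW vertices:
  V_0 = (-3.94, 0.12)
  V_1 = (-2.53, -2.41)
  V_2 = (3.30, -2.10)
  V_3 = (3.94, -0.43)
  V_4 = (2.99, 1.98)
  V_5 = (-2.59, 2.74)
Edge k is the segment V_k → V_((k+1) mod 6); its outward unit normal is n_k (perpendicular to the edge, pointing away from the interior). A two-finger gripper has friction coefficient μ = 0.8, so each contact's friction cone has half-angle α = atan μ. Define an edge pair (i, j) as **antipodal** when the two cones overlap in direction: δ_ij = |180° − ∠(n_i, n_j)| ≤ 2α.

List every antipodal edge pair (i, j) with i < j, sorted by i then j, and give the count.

α = atan 0.8 = 38.66°;  2α = 77.32°
n_0 = (-0.8735, -0.4868)
n_1 = (+0.0531, -0.9986)
n_2 = (+0.9338, -0.3579)
n_3 = (+0.9303, +0.3667)
n_4 = (+0.1350, +0.9909)
n_5 = (-0.8889, +0.4580)
  (0,1): δ = 116.09°  ·
  (0,2): δ = 50.10°  ✓
  (0,3): δ = 7.62°  ✓
  (0,4): δ = 53.11°  ✓
  (0,5): δ = 123.61°  ·
  (1,2): δ = 114.01°  ·
  (1,3): δ = 71.53°  ✓
  (1,4): δ = 10.80°  ✓
  (1,5): δ = 59.70°  ✓
  (2,3): δ = 137.52°  ·
  (2,4): δ = 76.79°  ✓
  (2,5): δ = 6.29°  ✓
  (3,4): δ = 119.27°  ·
  (3,5): δ = 48.77°  ✓
  (4,5): δ = 109.50°  ·
antipodal pairs: 9

count = 9; pairs: (0,2), (0,3), (0,4), (1,3), (1,4), (1,5), (2,4), (2,5), (3,5)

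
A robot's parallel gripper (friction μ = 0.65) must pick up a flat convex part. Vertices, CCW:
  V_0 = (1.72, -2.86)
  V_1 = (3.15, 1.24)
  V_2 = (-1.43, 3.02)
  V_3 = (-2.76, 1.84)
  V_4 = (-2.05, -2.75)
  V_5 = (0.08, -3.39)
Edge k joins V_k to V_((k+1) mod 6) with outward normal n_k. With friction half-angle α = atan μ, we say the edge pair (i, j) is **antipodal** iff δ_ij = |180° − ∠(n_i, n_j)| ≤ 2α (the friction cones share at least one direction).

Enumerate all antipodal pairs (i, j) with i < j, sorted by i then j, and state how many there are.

count = 7; pairs: (0,2), (0,3), (1,3), (1,4), (1,5), (2,4), (2,5)

α = atan 0.65 = 33.02°;  2α = 66.05°
n_0 = (+0.9442, -0.3293)
n_1 = (+0.3622, +0.9321)
n_2 = (-0.6637, +0.7480)
n_3 = (-0.9882, -0.1529)
n_4 = (-0.2878, -0.9577)
n_5 = (+0.3075, -0.9515)
  (0,1): δ = 92.01°  ·
  (0,2): δ = 29.19°  ✓
  (0,3): δ = 28.02°  ✓
  (0,4): δ = 92.50°  ·
  (0,5): δ = 127.14°  ·
  (1,2): δ = 117.18°  ·
  (1,3): δ = 59.97°  ✓
  (1,4): δ = 4.51°  ✓
  (1,5): δ = 39.15°  ✓
  (2,3): δ = 122.79°  ·
  (2,4): δ = 58.30°  ✓
  (2,5): δ = 23.67°  ✓
  (3,4): δ = 115.52°  ·
  (3,5): δ = 80.88°  ·
  (4,5): δ = 145.37°  ·
antipodal pairs: 7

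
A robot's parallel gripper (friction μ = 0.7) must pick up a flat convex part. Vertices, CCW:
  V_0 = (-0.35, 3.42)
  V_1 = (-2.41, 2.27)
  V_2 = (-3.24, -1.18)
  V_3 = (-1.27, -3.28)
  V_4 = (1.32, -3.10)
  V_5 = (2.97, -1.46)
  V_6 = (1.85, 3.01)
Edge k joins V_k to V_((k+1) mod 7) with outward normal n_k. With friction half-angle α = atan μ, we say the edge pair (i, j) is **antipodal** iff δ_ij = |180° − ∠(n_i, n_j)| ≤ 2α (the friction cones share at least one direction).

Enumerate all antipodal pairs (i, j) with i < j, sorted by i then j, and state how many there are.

α = atan 0.7 = 34.99°;  2α = 69.98°
n_0 = (-0.4874, +0.8732)
n_1 = (-0.9723, +0.2339)
n_2 = (-0.7293, -0.6842)
n_3 = (+0.0693, -0.9976)
n_4 = (+0.7050, -0.7093)
n_5 = (+0.9700, +0.2430)
n_6 = (+0.1832, +0.9831)
  (0,1): δ = 132.70°  ·
  (0,2): δ = 76.00°  ·
  (0,3): δ = 25.20°  ✓
  (0,4): δ = 15.65°  ✓
  (0,5): δ = 74.89°  ·
  (0,6): δ = 140.27°  ·
  (1,2): δ = 123.30°  ·
  (1,3): δ = 72.50°  ·
  (1,4): δ = 31.65°  ✓
  (1,5): δ = 27.59°  ✓
  (1,6): δ = 92.97°  ·
  (2,3): δ = 129.19°  ·
  (2,4): δ = 88.34°  ·
  (2,5): δ = 29.10°  ✓
  (2,6): δ = 36.27°  ✓
  (3,4): δ = 139.15°  ·
  (3,5): δ = 79.91°  ·
  (3,6): δ = 14.53°  ✓
  (4,5): δ = 120.76°  ·
  (4,6): δ = 55.38°  ✓
  (5,6): δ = 114.62°  ·
antipodal pairs: 8

count = 8; pairs: (0,3), (0,4), (1,4), (1,5), (2,5), (2,6), (3,6), (4,6)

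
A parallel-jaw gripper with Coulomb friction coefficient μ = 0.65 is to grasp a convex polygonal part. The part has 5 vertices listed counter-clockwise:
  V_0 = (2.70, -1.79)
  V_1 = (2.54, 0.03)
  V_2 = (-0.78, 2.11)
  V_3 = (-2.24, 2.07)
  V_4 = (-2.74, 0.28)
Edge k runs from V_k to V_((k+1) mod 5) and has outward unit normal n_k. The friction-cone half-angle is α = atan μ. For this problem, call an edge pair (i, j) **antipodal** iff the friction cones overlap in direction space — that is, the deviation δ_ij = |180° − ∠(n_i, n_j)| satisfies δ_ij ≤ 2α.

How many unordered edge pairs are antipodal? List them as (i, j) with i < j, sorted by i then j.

count = 4; pairs: (0,3), (0,4), (1,4), (2,4)

α = atan 0.65 = 33.02°;  2α = 66.05°
n_0 = (+0.9962, +0.0876)
n_1 = (+0.5309, +0.8474)
n_2 = (-0.0274, +0.9996)
n_3 = (-0.9631, +0.2690)
n_4 = (-0.3556, -0.9346)
  (0,1): δ = 127.09°  ·
  (0,2): δ = 93.45°  ·
  (0,3): δ = 20.63°  ✓
  (0,4): δ = 64.14°  ✓
  (1,2): δ = 146.36°  ·
  (1,3): δ = 73.54°  ·
  (1,4): δ = 11.23°  ✓
  (2,3): δ = 107.18°  ·
  (2,4): δ = 22.40°  ✓
  (3,4): δ = 95.23°  ·
antipodal pairs: 4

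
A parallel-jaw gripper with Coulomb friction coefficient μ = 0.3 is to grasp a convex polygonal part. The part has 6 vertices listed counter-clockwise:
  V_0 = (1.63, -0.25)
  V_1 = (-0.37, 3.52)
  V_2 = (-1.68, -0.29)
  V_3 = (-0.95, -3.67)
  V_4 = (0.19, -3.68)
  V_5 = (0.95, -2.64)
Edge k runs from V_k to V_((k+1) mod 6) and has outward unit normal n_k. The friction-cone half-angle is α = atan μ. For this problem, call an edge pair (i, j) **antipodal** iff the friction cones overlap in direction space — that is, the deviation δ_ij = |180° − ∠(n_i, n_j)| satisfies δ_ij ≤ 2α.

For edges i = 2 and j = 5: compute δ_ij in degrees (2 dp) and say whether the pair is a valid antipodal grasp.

α = atan 0.3 = 16.70°;  2α = 33.40°
edge 2: e_2 = (+0.73, -3.38);  n_2 = (-0.9775, -0.2111)
edge 5: e_5 = (+0.68, +2.39);  n_5 = (+0.9618, -0.2737)
∠(n_2, n_5) = 151.93°
δ = |180° − 151.93°| = 28.07°
28.07° ≤ 2α = 33.40°  →  valid

δ = 28.07°, valid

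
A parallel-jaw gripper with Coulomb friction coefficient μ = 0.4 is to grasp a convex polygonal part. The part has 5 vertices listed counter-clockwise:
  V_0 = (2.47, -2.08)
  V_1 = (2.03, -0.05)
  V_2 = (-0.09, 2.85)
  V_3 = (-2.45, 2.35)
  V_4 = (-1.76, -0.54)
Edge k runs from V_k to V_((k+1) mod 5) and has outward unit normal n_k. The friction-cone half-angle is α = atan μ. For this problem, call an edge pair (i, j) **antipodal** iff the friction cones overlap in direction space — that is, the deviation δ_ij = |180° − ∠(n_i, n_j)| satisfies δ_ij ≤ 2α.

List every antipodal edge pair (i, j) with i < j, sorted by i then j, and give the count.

α = atan 0.4 = 21.80°;  2α = 43.60°
n_0 = (+0.9773, +0.2118)
n_1 = (+0.8073, +0.5902)
n_2 = (-0.2073, +0.9783)
n_3 = (-0.9727, -0.2322)
n_4 = (-0.3421, -0.9397)
  (0,1): δ = 156.06°  ·
  (0,2): δ = 90.27°  ·
  (0,3): δ = 1.20°  ✓
  (0,4): δ = 57.77°  ·
  (1,2): δ = 114.21°  ·
  (1,3): δ = 22.74°  ✓
  (1,4): δ = 33.83°  ✓
  (2,3): δ = 88.53°  ·
  (2,4): δ = 31.97°  ✓
  (3,4): δ = 123.43°  ·
antipodal pairs: 4

count = 4; pairs: (0,3), (1,3), (1,4), (2,4)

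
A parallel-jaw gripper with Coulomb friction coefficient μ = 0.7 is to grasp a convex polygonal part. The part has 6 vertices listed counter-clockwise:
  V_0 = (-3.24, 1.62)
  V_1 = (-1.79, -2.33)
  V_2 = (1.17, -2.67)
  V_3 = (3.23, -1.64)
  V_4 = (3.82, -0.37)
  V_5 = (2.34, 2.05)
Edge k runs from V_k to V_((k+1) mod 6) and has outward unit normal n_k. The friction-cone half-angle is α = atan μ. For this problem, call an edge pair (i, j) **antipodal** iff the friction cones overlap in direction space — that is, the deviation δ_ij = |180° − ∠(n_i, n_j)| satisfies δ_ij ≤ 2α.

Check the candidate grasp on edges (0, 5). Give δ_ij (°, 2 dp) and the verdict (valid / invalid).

α = atan 0.7 = 34.99°;  2α = 69.98°
edge 0: e_0 = (+1.45, -3.95);  n_0 = (-0.9387, -0.3446)
edge 5: e_5 = (-5.58, -0.43);  n_5 = (-0.0768, +0.9970)
∠(n_0, n_5) = 105.75°
δ = |180° − 105.75°| = 74.25°
74.25° > 2α = 69.98°  →  invalid

δ = 74.25°, invalid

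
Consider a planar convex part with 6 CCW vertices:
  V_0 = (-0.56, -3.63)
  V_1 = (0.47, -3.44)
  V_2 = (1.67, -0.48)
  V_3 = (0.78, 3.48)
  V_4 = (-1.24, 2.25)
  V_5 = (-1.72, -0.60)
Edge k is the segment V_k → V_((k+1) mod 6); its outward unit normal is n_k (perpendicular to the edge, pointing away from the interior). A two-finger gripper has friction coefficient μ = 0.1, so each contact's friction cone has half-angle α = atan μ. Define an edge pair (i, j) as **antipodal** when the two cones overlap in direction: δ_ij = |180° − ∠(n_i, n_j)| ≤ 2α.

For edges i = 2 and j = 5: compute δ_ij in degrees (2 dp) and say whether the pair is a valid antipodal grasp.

α = atan 0.1 = 5.71°;  2α = 11.42°
edge 2: e_2 = (-0.89, +3.96);  n_2 = (+0.9757, +0.2193)
edge 5: e_5 = (+1.16, -3.03);  n_5 = (-0.9339, -0.3575)
∠(n_2, n_5) = 171.72°
δ = |180° − 171.72°| = 8.28°
8.28° ≤ 2α = 11.42°  →  valid

δ = 8.28°, valid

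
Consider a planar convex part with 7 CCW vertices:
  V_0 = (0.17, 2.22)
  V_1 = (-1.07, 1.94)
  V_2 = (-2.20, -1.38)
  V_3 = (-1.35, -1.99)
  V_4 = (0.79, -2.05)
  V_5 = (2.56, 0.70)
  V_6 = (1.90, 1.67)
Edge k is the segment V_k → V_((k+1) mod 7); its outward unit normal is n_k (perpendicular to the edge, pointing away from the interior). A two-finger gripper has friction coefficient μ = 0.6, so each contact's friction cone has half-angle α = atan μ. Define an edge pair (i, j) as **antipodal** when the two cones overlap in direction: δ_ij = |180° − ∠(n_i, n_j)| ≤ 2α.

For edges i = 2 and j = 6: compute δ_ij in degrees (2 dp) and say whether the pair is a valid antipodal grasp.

δ = 18.03°, valid

α = atan 0.6 = 30.96°;  2α = 61.93°
edge 2: e_2 = (+0.85, -0.61);  n_2 = (-0.5830, -0.8124)
edge 6: e_6 = (-1.73, +0.55);  n_6 = (+0.3030, +0.9530)
∠(n_2, n_6) = 161.97°
δ = |180° − 161.97°| = 18.03°
18.03° ≤ 2α = 61.93°  →  valid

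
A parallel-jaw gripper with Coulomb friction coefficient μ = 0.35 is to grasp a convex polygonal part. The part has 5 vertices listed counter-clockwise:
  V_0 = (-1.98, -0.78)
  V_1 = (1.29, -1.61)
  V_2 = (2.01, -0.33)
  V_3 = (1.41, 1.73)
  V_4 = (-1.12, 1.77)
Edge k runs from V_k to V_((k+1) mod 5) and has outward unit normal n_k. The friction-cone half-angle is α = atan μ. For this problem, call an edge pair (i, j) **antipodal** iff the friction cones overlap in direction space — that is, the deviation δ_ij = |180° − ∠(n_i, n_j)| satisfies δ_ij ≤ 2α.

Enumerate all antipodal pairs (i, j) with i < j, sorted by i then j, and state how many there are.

α = atan 0.35 = 19.29°;  2α = 38.58°
n_0 = (-0.2460, -0.9693)
n_1 = (+0.8716, -0.4903)
n_2 = (+0.9601, +0.2796)
n_3 = (+0.0158, +0.9999)
n_4 = (-0.9476, +0.3196)
  (0,1): δ = 105.12°  ·
  (0,2): δ = 59.52°  ·
  (0,3): δ = 13.34°  ✓
  (0,4): δ = 85.61°  ·
  (1,2): δ = 134.40°  ·
  (1,3): δ = 61.55°  ·
  (1,4): δ = 10.72°  ✓
  (2,3): δ = 107.14°  ·
  (2,4): δ = 34.88°  ✓
  (3,4): δ = 107.73°  ·
antipodal pairs: 3

count = 3; pairs: (0,3), (1,4), (2,4)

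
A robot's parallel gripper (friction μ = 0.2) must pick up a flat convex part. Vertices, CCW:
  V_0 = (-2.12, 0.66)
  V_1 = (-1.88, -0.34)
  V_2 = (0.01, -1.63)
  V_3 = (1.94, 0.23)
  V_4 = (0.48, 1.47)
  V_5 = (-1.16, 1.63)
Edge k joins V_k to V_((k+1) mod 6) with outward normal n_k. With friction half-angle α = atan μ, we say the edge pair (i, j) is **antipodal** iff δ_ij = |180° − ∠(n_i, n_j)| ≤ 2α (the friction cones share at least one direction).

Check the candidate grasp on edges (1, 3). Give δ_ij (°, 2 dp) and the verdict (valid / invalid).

δ = 6.03°, valid

α = atan 0.2 = 11.31°;  2α = 22.62°
edge 1: e_1 = (+1.89, -1.29);  n_1 = (-0.5637, -0.8259)
edge 3: e_3 = (-1.46, +1.24);  n_3 = (+0.6473, +0.7622)
∠(n_1, n_3) = 173.97°
δ = |180° − 173.97°| = 6.03°
6.03° ≤ 2α = 22.62°  →  valid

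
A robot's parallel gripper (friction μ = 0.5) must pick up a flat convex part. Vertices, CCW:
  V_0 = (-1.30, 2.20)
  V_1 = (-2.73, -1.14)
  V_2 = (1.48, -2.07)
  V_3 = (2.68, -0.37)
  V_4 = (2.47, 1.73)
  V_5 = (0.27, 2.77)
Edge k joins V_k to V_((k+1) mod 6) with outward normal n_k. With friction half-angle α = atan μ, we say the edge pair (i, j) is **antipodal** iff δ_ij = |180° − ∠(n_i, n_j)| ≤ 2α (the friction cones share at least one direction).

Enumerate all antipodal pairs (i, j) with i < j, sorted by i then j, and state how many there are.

count = 5; pairs: (0,2), (0,3), (1,4), (1,5), (2,5)

α = atan 0.5 = 26.57°;  2α = 53.13°
n_0 = (-0.9193, +0.3936)
n_1 = (-0.2157, -0.9765)
n_2 = (+0.8170, -0.5767)
n_3 = (+0.9950, +0.0995)
n_4 = (+0.4274, +0.9041)
n_5 = (-0.3413, +0.9400)
  (0,1): δ = 79.28°  ·
  (0,2): δ = 12.04°  ✓
  (0,3): δ = 28.89°  ✓
  (0,4): δ = 87.88°  ·
  (0,5): δ = 133.13°  ·
  (1,2): δ = 112.76°  ·
  (1,3): δ = 71.83°  ·
  (1,4): δ = 12.84°  ✓
  (1,5): δ = 32.41°  ✓
  (2,3): δ = 139.07°  ·
  (2,4): δ = 80.08°  ·
  (2,5): δ = 34.83°  ✓
  (3,4): δ = 121.01°  ·
  (3,5): δ = 75.76°  ·
  (4,5): δ = 134.74°  ·
antipodal pairs: 5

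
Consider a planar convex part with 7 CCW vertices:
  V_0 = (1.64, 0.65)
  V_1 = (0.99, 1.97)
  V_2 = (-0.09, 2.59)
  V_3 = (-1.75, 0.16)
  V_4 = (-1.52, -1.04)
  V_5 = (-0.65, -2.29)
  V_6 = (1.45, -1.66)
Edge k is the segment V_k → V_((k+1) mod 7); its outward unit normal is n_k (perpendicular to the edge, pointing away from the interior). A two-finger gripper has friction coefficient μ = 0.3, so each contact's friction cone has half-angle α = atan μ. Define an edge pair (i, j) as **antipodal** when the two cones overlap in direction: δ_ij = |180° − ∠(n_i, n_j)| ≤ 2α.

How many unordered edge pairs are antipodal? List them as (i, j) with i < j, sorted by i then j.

α = atan 0.3 = 16.70°;  2α = 33.40°
n_0 = (+0.8971, +0.4418)
n_1 = (+0.4979, +0.8673)
n_2 = (-0.8257, +0.5641)
n_3 = (-0.9821, -0.1882)
n_4 = (-0.8208, -0.5713)
n_5 = (+0.2873, -0.9578)
n_6 = (+0.9966, -0.0820)
  (0,1): δ = 146.08°  ·
  (0,2): δ = 60.55°  ·
  (0,3): δ = 15.37°  ✓
  (0,4): δ = 8.62°  ✓
  (0,5): δ = 80.48°  ·
  (0,6): δ = 149.08°  ·
  (1,2): δ = 94.48°  ·
  (1,3): δ = 49.29°  ·
  (1,4): δ = 25.30°  ✓
  (1,5): δ = 46.56°  ·
  (1,6): δ = 115.16°  ·
  (2,3): δ = 134.81°  ·
  (2,4): δ = 110.82°  ·
  (2,5): δ = 38.96°  ·
  (2,6): δ = 29.64°  ✓
  (3,4): δ = 156.01°  ·
  (3,5): δ = 84.15°  ·
  (3,6): δ = 15.55°  ✓
  (4,5): δ = 108.14°  ·
  (4,6): δ = 39.54°  ·
  (5,6): δ = 111.40°  ·
antipodal pairs: 5

count = 5; pairs: (0,3), (0,4), (1,4), (2,6), (3,6)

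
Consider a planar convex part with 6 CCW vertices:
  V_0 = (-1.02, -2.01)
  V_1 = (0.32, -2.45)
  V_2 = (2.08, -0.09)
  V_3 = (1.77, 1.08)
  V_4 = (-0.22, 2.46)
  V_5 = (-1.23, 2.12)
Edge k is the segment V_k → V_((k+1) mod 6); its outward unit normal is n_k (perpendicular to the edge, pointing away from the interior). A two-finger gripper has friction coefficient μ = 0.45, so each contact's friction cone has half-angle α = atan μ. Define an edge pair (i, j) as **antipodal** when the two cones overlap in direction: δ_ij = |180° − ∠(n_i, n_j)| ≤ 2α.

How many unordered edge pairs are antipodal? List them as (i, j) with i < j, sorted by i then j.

α = atan 0.45 = 24.23°;  2α = 48.46°
n_0 = (-0.3120, -0.9501)
n_1 = (+0.8016, -0.5978)
n_2 = (+0.9666, +0.2561)
n_3 = (+0.5699, +0.8217)
n_4 = (-0.3190, +0.9477)
n_5 = (-0.9987, -0.0508)
  (0,1): δ = 108.54°  ·
  (0,2): δ = 56.98°  ·
  (0,3): δ = 16.56°  ✓
  (0,4): δ = 36.78°  ✓
  (0,5): δ = 111.09°  ·
  (1,2): δ = 128.45°  ·
  (1,3): δ = 88.03°  ·
  (1,4): δ = 34.68°  ✓
  (1,5): δ = 39.63°  ✓
  (2,3): δ = 139.58°  ·
  (2,4): δ = 86.23°  ·
  (2,5): δ = 11.93°  ✓
  (3,4): δ = 126.65°  ·
  (3,5): δ = 52.35°  ·
  (4,5): δ = 105.69°  ·
antipodal pairs: 5

count = 5; pairs: (0,3), (0,4), (1,4), (1,5), (2,5)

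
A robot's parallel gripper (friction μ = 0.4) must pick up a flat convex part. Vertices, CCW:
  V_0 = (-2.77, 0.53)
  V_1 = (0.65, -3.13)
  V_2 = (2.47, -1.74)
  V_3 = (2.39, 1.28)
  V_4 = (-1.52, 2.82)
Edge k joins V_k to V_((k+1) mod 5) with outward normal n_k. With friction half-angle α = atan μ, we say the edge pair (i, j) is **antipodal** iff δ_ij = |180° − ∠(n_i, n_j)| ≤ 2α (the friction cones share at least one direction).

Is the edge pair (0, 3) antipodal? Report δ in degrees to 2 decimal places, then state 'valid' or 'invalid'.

δ = 25.44°, valid

α = atan 0.4 = 21.80°;  2α = 43.60°
edge 0: e_0 = (+3.42, -3.66);  n_0 = (-0.7307, -0.6827)
edge 3: e_3 = (-3.91, +1.54);  n_3 = (+0.3665, +0.9304)
∠(n_0, n_3) = 154.56°
δ = |180° − 154.56°| = 25.44°
25.44° ≤ 2α = 43.60°  →  valid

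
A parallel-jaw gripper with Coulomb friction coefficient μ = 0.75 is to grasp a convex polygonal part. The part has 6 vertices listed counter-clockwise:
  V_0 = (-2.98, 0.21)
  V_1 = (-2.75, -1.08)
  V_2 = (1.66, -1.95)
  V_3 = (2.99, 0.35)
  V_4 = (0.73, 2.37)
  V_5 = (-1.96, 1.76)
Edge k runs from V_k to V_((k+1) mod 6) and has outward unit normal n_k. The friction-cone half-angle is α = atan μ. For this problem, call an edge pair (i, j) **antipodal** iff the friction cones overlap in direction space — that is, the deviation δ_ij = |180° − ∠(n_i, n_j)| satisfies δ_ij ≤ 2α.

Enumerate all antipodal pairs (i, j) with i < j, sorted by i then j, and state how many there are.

α = atan 0.75 = 36.87°;  2α = 73.74°
n_0 = (-0.9845, -0.1755)
n_1 = (-0.1935, -0.9811)
n_2 = (+0.8657, -0.5006)
n_3 = (+0.6664, +0.7456)
n_4 = (-0.2212, +0.9752)
n_5 = (-0.8354, +0.5497)
  (0,1): δ = 111.27°  ·
  (0,2): δ = 40.15°  ✓
  (0,3): δ = 38.10°  ✓
  (0,4): δ = 92.67°  ·
  (0,5): δ = 136.54°  ·
  (1,2): δ = 108.88°  ·
  (1,3): δ = 30.63°  ✓
  (1,4): δ = 23.94°  ✓
  (1,5): δ = 67.81°  ✓
  (2,3): δ = 101.75°  ·
  (2,4): δ = 47.18°  ✓
  (2,5): δ = 3.31°  ✓
  (3,4): δ = 125.43°  ·
  (3,5): δ = 81.56°  ·
  (4,5): δ = 136.12°  ·
antipodal pairs: 7

count = 7; pairs: (0,2), (0,3), (1,3), (1,4), (1,5), (2,4), (2,5)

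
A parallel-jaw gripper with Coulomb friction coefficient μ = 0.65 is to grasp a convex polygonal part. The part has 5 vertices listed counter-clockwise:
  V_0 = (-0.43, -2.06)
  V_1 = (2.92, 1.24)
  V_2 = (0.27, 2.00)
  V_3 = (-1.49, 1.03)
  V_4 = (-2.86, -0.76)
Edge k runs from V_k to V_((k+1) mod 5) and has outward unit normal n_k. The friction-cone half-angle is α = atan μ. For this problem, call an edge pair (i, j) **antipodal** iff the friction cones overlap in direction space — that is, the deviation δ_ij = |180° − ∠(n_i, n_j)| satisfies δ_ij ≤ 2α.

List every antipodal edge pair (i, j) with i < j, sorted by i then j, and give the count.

count = 5; pairs: (0,1), (0,2), (0,3), (1,4), (2,4)

α = atan 0.65 = 33.02°;  2α = 66.05°
n_0 = (+0.7018, -0.7124)
n_1 = (+0.2757, +0.9612)
n_2 = (-0.4827, +0.8758)
n_3 = (-0.7941, +0.6078)
n_4 = (-0.4717, -0.8817)
  (0,1): δ = 60.57°  ✓
  (0,2): δ = 15.71°  ✓
  (0,3): δ = 8.00°  ✓
  (0,4): δ = 107.28°  ·
  (1,2): δ = 135.14°  ·
  (1,3): δ = 111.43°  ·
  (1,4): δ = 12.14°  ✓
  (2,3): δ = 156.29°  ·
  (2,4): δ = 57.01°  ✓
  (3,4): δ = 80.72°  ·
antipodal pairs: 5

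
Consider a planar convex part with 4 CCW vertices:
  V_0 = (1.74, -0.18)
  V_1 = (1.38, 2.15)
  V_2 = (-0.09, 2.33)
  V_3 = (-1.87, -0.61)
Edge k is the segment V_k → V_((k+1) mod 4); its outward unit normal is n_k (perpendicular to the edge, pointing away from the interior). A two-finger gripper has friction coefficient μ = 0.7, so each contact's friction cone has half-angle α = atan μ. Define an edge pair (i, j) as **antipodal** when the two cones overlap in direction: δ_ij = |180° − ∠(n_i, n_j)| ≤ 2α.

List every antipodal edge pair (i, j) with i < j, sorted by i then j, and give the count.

α = atan 0.7 = 34.99°;  2α = 69.98°
n_0 = (+0.9883, +0.1527)
n_1 = (+0.1215, +0.9926)
n_2 = (-0.8554, +0.5179)
n_3 = (+0.1183, -0.9930)
  (0,1): δ = 105.76°  ·
  (0,2): δ = 39.98°  ✓
  (0,3): δ = 88.01°  ·
  (1,2): δ = 114.21°  ·
  (1,3): δ = 13.77°  ✓
  (2,3): δ = 52.01°  ✓
antipodal pairs: 3

count = 3; pairs: (0,2), (1,3), (2,3)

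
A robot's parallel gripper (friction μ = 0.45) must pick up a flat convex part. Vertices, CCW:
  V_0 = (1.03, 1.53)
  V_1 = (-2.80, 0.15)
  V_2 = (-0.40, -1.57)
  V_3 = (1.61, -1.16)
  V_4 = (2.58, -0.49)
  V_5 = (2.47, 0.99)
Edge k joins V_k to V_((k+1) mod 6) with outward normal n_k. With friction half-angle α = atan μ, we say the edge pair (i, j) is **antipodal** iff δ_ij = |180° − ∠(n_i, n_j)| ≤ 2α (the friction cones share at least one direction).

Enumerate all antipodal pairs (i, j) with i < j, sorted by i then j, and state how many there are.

α = atan 0.45 = 24.23°;  2α = 48.46°
n_0 = (-0.3390, +0.9408)
n_1 = (-0.5825, -0.8128)
n_2 = (+0.1999, -0.9798)
n_3 = (+0.5683, -0.8228)
n_4 = (+0.9972, +0.0741)
n_5 = (+0.3511, +0.9363)
  (0,1): δ = 55.44°  ·
  (0,2): δ = 8.29°  ✓
  (0,3): δ = 14.82°  ✓
  (0,4): δ = 74.44°  ·
  (0,5): δ = 139.63°  ·
  (1,2): δ = 132.84°  ·
  (1,3): δ = 109.74°  ·
  (1,4): δ = 50.12°  ·
  (1,5): δ = 15.07°  ✓
  (2,3): δ = 156.90°  ·
  (2,4): δ = 97.28°  ·
  (2,5): δ = 32.09°  ✓
  (3,4): δ = 120.38°  ·
  (3,5): δ = 55.19°  ·
  (4,5): δ = 114.81°  ·
antipodal pairs: 4

count = 4; pairs: (0,2), (0,3), (1,5), (2,5)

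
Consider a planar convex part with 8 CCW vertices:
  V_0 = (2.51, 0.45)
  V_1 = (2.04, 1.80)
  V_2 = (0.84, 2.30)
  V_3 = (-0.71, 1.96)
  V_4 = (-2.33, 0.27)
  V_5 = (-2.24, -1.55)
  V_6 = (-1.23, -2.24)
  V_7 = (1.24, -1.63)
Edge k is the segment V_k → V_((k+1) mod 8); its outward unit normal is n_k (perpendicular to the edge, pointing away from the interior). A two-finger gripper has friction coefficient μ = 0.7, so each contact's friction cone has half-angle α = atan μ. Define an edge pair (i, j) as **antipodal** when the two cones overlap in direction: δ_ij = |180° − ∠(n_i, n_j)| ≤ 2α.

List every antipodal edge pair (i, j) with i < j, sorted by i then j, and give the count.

count = 12; pairs: (0,3), (0,4), (0,5), (1,4), (1,5), (1,6), (2,5), (2,6), (2,7), (3,6), (3,7), (4,7)

α = atan 0.7 = 34.99°;  2α = 69.98°
n_0 = (+0.9444, +0.3288)
n_1 = (+0.3846, +0.9231)
n_2 = (-0.2143, +0.9768)
n_3 = (-0.7219, +0.6920)
n_4 = (-0.9988, -0.0494)
n_5 = (-0.5641, -0.8257)
n_6 = (+0.2398, -0.9708)
n_7 = (+0.8535, -0.5211)
  (0,1): δ = 131.82°  ·
  (0,2): δ = 96.82°  ·
  (0,3): δ = 62.98°  ✓
  (0,4): δ = 16.36°  ✓
  (0,5): δ = 36.46°  ✓
  (0,6): δ = 84.68°  ·
  (0,7): δ = 129.40°  ·
  (1,2): δ = 145.01°  ·
  (1,3): δ = 111.17°  ·
  (1,4): δ = 64.55°  ✓
  (1,5): δ = 11.72°  ✓
  (1,6): δ = 36.49°  ✓
  (1,7): δ = 81.21°  ·
  (2,3): δ = 146.16°  ·
  (2,4): δ = 99.54°  ·
  (2,5): δ = 46.71°  ✓
  (2,6): δ = 1.50°  ✓
  (2,7): δ = 46.22°  ✓
  (3,4): δ = 133.38°  ·
  (3,5): δ = 80.55°  ·
  (3,6): δ = 32.34°  ✓
  (3,7): δ = 12.38°  ✓
  (4,5): δ = 127.17°  ·
  (4,6): δ = 78.96°  ·
  (4,7): δ = 34.24°  ✓
  (5,6): δ = 131.79°  ·
  (5,7): δ = 87.07°  ·
  (6,7): δ = 135.28°  ·
antipodal pairs: 12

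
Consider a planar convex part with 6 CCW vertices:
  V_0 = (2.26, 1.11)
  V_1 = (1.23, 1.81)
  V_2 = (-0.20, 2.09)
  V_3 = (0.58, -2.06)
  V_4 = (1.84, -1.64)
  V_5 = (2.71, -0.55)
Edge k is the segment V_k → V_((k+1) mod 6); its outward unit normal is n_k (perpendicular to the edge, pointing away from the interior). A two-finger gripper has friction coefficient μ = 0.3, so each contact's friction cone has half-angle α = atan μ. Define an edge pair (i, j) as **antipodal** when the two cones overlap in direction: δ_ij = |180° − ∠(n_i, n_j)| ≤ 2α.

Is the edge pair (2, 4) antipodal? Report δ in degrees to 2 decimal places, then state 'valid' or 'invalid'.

δ = 49.24°, invalid

α = atan 0.3 = 16.70°;  2α = 33.40°
edge 2: e_2 = (+0.78, -4.15);  n_2 = (-0.9828, -0.1847)
edge 4: e_4 = (+0.87, +1.09);  n_4 = (+0.7816, -0.6238)
∠(n_2, n_4) = 130.76°
δ = |180° − 130.76°| = 49.24°
49.24° > 2α = 33.40°  →  invalid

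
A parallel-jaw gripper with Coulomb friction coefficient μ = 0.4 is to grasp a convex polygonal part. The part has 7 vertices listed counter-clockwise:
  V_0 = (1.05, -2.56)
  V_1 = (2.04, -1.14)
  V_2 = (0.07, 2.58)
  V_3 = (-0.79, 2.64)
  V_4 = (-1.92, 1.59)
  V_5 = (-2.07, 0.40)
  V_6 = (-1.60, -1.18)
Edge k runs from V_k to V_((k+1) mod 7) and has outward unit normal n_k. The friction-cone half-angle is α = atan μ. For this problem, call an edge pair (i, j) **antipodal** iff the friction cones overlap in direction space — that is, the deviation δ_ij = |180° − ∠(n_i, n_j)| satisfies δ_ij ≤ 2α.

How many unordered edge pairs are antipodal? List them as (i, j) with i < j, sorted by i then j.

count = 6; pairs: (0,3), (0,4), (1,4), (1,5), (1,6), (2,6)

α = atan 0.4 = 21.80°;  2α = 43.60°
n_0 = (+0.8203, -0.5719)
n_1 = (+0.8837, +0.4680)
n_2 = (+0.0696, +0.9976)
n_3 = (-0.6807, +0.7326)
n_4 = (-0.9921, +0.1251)
n_5 = (-0.9585, -0.2851)
n_6 = (-0.4619, -0.8869)
  (0,1): δ = 117.21°  ·
  (0,2): δ = 59.11°  ·
  (0,3): δ = 12.22°  ✓
  (0,4): δ = 27.70°  ✓
  (0,5): δ = 51.45°  ·
  (0,6): δ = 97.38°  ·
  (1,2): δ = 121.90°  ·
  (1,3): δ = 75.01°  ·
  (1,4): δ = 35.09°  ✓
  (1,5): δ = 11.34°  ✓
  (1,6): δ = 34.59°  ✓
  (2,3): δ = 133.11°  ·
  (2,4): δ = 93.19°  ·
  (2,5): δ = 69.44°  ·
  (2,6): δ = 23.52°  ✓
  (3,4): δ = 140.08°  ·
  (3,5): δ = 116.33°  ·
  (3,6): δ = 70.41°  ·
  (4,5): δ = 156.25°  ·
  (4,6): δ = 110.32°  ·
  (5,6): δ = 134.07°  ·
antipodal pairs: 6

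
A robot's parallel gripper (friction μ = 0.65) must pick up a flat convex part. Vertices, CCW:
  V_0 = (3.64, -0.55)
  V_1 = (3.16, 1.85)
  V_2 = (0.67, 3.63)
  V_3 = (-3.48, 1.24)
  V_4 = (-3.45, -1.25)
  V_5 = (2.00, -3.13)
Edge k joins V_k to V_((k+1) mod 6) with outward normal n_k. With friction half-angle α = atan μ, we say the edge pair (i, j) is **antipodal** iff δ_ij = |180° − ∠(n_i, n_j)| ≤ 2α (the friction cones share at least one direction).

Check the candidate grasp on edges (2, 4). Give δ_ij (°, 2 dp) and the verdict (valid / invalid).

δ = 48.97°, valid

α = atan 0.65 = 33.02°;  2α = 66.05°
edge 2: e_2 = (-4.15, -2.39);  n_2 = (-0.4991, +0.8666)
edge 4: e_4 = (+5.45, -1.88);  n_4 = (-0.3261, -0.9453)
∠(n_2, n_4) = 131.03°
δ = |180° − 131.03°| = 48.97°
48.97° ≤ 2α = 66.05°  →  valid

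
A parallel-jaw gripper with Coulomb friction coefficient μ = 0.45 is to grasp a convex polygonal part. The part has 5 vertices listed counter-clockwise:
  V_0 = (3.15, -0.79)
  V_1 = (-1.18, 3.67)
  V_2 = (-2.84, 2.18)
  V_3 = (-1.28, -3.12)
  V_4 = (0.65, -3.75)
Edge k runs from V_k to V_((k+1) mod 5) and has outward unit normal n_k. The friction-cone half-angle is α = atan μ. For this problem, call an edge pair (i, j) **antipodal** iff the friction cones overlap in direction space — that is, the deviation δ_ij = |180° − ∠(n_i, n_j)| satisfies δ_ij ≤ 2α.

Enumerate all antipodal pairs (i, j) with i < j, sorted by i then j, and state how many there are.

α = atan 0.45 = 24.23°;  2α = 48.46°
n_0 = (+0.7175, +0.6966)
n_1 = (-0.6680, +0.7442)
n_2 = (-0.9593, -0.2824)
n_3 = (-0.3103, -0.9506)
n_4 = (+0.7640, -0.6452)
  (0,1): δ = 92.24°  ·
  (0,2): δ = 27.75°  ✓
  (0,3): δ = 27.77°  ✓
  (0,4): δ = 95.66°  ·
  (1,2): δ = 115.51°  ·
  (1,3): δ = 59.99°  ·
  (1,4): δ = 7.90°  ✓
  (2,3): δ = 124.48°  ·
  (2,4): δ = 56.59°  ·
  (3,4): δ = 112.11°  ·
antipodal pairs: 3

count = 3; pairs: (0,2), (0,3), (1,4)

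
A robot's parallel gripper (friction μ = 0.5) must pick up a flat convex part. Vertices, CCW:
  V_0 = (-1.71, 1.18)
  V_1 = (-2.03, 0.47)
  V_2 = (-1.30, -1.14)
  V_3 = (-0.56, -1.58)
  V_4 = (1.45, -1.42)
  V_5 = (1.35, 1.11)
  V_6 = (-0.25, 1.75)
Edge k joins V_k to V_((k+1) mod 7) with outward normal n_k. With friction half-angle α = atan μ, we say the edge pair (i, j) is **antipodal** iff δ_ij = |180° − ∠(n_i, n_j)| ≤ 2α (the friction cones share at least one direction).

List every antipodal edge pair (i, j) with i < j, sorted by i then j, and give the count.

count = 7; pairs: (0,4), (1,4), (1,5), (2,5), (2,6), (3,5), (3,6)

α = atan 0.5 = 26.57°;  2α = 53.13°
n_0 = (-0.9117, +0.4109)
n_1 = (-0.9108, -0.4130)
n_2 = (-0.5111, -0.8595)
n_3 = (+0.0794, -0.9968)
n_4 = (+0.9992, +0.0395)
n_5 = (+0.3714, +0.9285)
n_6 = (-0.3637, +0.9315)
  (0,1): δ = 131.35°  ·
  (0,2): δ = 96.47°  ·
  (0,3): δ = 61.19°  ·
  (0,4): δ = 26.52°  ✓
  (0,5): δ = 92.46°  ·
  (0,6): δ = 135.59°  ·
  (1,2): δ = 145.13°  ·
  (1,3): δ = 109.84°  ·
  (1,4): δ = 22.13°  ✓
  (1,5): δ = 43.81°  ✓
  (1,6): δ = 86.94°  ·
  (2,3): δ = 144.71°  ·
  (2,4): δ = 57.00°  ·
  (2,5): δ = 8.93°  ✓
  (2,6): δ = 52.06°  ✓
  (3,4): δ = 92.29°  ·
  (3,5): δ = 26.35°  ✓
  (3,6): δ = 16.77°  ✓
  (4,5): δ = 114.06°  ·
  (4,6): δ = 70.94°  ·
  (5,6): δ = 136.87°  ·
antipodal pairs: 7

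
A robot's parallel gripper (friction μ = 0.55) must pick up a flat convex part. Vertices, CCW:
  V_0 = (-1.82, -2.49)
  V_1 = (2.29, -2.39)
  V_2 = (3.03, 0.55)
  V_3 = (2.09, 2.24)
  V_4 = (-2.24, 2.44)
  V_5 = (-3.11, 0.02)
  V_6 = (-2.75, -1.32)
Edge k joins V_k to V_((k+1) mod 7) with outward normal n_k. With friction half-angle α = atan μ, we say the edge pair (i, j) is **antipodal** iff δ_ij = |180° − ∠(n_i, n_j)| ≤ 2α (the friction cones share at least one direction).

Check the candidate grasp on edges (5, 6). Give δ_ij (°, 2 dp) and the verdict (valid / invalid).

α = atan 0.55 = 28.81°;  2α = 57.62°
edge 5: e_5 = (+0.36, -1.34);  n_5 = (-0.9658, -0.2595)
edge 6: e_6 = (+0.93, -1.17);  n_6 = (-0.7828, -0.6222)
∠(n_5, n_6) = 23.44°
δ = |180° − 23.44°| = 156.56°
156.56° > 2α = 57.62°  →  invalid

δ = 156.56°, invalid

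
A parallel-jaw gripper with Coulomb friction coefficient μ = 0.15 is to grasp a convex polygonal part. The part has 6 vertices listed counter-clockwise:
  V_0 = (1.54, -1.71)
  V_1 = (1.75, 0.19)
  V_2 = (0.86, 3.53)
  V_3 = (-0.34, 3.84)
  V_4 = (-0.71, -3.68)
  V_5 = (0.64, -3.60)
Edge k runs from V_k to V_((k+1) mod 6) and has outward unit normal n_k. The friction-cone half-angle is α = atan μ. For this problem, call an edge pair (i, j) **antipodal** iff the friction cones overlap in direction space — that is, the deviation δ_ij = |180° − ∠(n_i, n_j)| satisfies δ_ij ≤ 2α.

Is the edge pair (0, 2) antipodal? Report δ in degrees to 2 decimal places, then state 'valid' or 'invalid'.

δ = 98.18°, invalid

α = atan 0.15 = 8.53°;  2α = 17.06°
edge 0: e_0 = (+0.21, +1.90);  n_0 = (+0.9939, -0.1099)
edge 2: e_2 = (-1.20, +0.31);  n_2 = (+0.2501, +0.9682)
∠(n_0, n_2) = 81.82°
δ = |180° − 81.82°| = 98.18°
98.18° > 2α = 17.06°  →  invalid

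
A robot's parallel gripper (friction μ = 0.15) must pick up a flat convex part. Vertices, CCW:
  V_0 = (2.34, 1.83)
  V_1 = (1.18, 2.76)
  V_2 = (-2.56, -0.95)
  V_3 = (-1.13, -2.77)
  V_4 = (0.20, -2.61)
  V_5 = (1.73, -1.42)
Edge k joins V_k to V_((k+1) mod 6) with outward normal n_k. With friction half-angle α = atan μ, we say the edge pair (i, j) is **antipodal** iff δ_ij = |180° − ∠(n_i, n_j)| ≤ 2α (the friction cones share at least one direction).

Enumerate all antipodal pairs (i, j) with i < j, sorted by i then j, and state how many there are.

α = atan 0.15 = 8.53°;  2α = 17.06°
n_0 = (+0.6255, +0.7802)
n_1 = (-0.7043, +0.7099)
n_2 = (-0.7863, -0.6178)
n_3 = (+0.1194, -0.9928)
n_4 = (+0.6139, -0.7894)
n_5 = (+0.9828, -0.1845)
  (0,1): δ = 96.51°  ·
  (0,2): δ = 13.12°  ✓
  (0,3): δ = 45.58°  ·
  (0,4): δ = 76.59°  ·
  (0,5): δ = 118.09°  ·
  (1,2): δ = 96.61°  ·
  (1,3): δ = 37.91°  ·
  (1,4): δ = 6.89°  ✓
  (1,5): δ = 34.60°  ·
  (2,3): δ = 121.30°  ·
  (2,4): δ = 90.28°  ·
  (2,5): δ = 48.79°  ·
  (3,4): δ = 148.98°  ·
  (3,5): δ = 107.49°  ·
  (4,5): δ = 138.51°  ·
antipodal pairs: 2

count = 2; pairs: (0,2), (1,4)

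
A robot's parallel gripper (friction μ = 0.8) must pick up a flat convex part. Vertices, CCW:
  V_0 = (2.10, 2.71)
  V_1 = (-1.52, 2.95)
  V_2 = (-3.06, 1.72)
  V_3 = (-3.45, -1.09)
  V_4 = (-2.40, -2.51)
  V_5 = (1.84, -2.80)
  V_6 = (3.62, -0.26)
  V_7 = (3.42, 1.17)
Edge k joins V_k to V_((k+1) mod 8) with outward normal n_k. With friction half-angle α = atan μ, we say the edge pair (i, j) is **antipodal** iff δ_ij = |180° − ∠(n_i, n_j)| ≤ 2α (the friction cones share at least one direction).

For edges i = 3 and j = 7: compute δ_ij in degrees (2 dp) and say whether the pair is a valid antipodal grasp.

α = atan 0.8 = 38.66°;  2α = 77.32°
edge 3: e_3 = (+1.05, -1.42);  n_3 = (-0.8041, -0.5946)
edge 7: e_7 = (-1.32, +1.54);  n_7 = (+0.7593, +0.6508)
∠(n_3, n_7) = 175.88°
δ = |180° − 175.88°| = 4.12°
4.12° ≤ 2α = 77.32°  →  valid

δ = 4.12°, valid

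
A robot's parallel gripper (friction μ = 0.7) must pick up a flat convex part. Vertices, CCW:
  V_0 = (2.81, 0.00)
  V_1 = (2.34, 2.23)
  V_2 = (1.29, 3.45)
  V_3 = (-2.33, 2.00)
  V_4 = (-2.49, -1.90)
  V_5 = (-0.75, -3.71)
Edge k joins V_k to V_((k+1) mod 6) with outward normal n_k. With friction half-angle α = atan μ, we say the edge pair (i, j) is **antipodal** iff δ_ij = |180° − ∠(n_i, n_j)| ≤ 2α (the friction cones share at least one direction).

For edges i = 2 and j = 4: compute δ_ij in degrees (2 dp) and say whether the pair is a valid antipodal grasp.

α = atan 0.7 = 34.99°;  2α = 69.98°
edge 2: e_2 = (-3.62, -1.45);  n_2 = (-0.3718, +0.9283)
edge 4: e_4 = (+1.74, -1.81);  n_4 = (-0.7209, -0.6930)
∠(n_2, n_4) = 112.04°
δ = |180° − 112.04°| = 67.96°
67.96° ≤ 2α = 69.98°  →  valid

δ = 67.96°, valid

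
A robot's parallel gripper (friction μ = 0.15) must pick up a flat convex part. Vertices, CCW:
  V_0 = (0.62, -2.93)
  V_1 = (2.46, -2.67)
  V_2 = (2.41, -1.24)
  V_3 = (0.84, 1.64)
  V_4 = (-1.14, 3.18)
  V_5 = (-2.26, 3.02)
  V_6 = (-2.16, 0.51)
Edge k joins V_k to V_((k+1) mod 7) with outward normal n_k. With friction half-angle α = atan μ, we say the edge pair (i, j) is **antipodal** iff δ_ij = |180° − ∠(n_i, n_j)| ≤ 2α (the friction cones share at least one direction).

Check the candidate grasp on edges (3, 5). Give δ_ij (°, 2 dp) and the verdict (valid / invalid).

δ = 49.84°, invalid

α = atan 0.15 = 8.53°;  2α = 17.06°
edge 3: e_3 = (-1.98, +1.54);  n_3 = (+0.6139, +0.7894)
edge 5: e_5 = (+0.10, -2.51);  n_5 = (-0.9992, -0.0398)
∠(n_3, n_5) = 130.16°
δ = |180° − 130.16°| = 49.84°
49.84° > 2α = 17.06°  →  invalid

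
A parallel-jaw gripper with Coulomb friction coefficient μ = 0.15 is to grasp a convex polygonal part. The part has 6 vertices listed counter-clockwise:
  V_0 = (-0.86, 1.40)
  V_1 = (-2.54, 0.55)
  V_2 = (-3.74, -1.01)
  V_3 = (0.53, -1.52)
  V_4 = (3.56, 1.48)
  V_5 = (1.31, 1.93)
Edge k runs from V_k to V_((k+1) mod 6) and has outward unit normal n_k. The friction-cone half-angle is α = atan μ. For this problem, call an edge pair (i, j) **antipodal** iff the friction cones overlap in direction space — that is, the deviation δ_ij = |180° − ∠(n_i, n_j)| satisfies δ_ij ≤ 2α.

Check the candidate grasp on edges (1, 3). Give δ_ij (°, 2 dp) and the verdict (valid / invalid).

α = atan 0.15 = 8.53°;  2α = 17.06°
edge 1: e_1 = (-1.20, -1.56);  n_1 = (-0.7926, +0.6097)
edge 3: e_3 = (+3.03, +3.00);  n_3 = (+0.7036, -0.7106)
∠(n_1, n_3) = 172.28°
δ = |180° − 172.28°| = 7.72°
7.72° ≤ 2α = 17.06°  →  valid

δ = 7.72°, valid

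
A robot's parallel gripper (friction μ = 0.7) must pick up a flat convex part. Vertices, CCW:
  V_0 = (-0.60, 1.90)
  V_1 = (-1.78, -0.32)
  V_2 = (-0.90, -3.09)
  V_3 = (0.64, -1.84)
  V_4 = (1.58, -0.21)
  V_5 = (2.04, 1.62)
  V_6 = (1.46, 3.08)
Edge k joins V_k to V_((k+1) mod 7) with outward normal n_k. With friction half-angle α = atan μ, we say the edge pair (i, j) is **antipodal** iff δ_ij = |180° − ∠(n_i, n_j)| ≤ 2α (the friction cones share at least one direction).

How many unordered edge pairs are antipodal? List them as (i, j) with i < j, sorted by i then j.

α = atan 0.7 = 34.99°;  2α = 69.98°
n_0 = (-0.8830, +0.4693)
n_1 = (-0.9531, -0.3028)
n_2 = (+0.6302, -0.7764)
n_3 = (+0.8663, -0.4996)
n_4 = (+0.9698, -0.2438)
n_5 = (+0.9294, +0.3692)
n_6 = (-0.4970, +0.8677)
  (0,1): δ = 134.38°  ·
  (0,2): δ = 22.94°  ✓
  (0,3): δ = 1.98°  ✓
  (0,4): δ = 13.88°  ✓
  (0,5): δ = 49.66°  ✓
  (0,6): δ = 147.80°  ·
  (1,2): δ = 68.56°  ✓
  (1,3): δ = 47.60°  ✓
  (1,4): δ = 31.73°  ✓
  (1,5): δ = 4.04°  ✓
  (1,6): δ = 102.18°  ·
  (2,3): δ = 159.04°  ·
  (2,4): δ = 143.18°  ·
  (2,5): δ = 107.40°  ·
  (2,6): δ = 9.26°  ✓
  (3,4): δ = 164.14°  ·
  (3,5): δ = 128.36°  ·
  (3,6): δ = 30.22°  ✓
  (4,5): δ = 144.22°  ·
  (4,6): δ = 46.09°  ✓
  (5,6): δ = 81.86°  ·
antipodal pairs: 11

count = 11; pairs: (0,2), (0,3), (0,4), (0,5), (1,2), (1,3), (1,4), (1,5), (2,6), (3,6), (4,6)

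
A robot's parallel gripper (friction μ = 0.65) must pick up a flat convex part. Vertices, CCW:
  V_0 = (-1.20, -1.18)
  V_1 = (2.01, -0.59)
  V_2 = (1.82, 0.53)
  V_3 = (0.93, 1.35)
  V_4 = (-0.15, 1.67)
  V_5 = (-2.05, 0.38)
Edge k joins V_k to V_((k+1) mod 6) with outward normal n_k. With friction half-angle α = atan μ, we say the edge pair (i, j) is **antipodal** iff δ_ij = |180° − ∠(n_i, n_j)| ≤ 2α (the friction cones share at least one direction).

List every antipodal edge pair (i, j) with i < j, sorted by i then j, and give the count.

count = 7; pairs: (0,2), (0,3), (0,4), (1,4), (1,5), (2,5), (3,5)

α = atan 0.65 = 33.02°;  2α = 66.05°
n_0 = (+0.1808, -0.9835)
n_1 = (+0.9859, +0.1673)
n_2 = (+0.6776, +0.7354)
n_3 = (+0.2841, +0.9588)
n_4 = (-0.5617, +0.8273)
n_5 = (-0.8781, -0.4785)
  (0,1): δ = 90.79°  ·
  (0,2): δ = 53.07°  ✓
  (0,3): δ = 26.92°  ✓
  (0,4): δ = 23.76°  ✓
  (0,5): δ = 108.17°  ·
  (1,2): δ = 142.28°  ·
  (1,3): δ = 116.13°  ·
  (1,4): δ = 65.45°  ✓
  (1,5): δ = 18.96°  ✓
  (2,3): δ = 153.85°  ·
  (2,4): δ = 103.17°  ·
  (2,5): δ = 18.76°  ✓
  (3,4): δ = 129.32°  ·
  (3,5): δ = 44.91°  ✓
  (4,5): δ = 95.59°  ·
antipodal pairs: 7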